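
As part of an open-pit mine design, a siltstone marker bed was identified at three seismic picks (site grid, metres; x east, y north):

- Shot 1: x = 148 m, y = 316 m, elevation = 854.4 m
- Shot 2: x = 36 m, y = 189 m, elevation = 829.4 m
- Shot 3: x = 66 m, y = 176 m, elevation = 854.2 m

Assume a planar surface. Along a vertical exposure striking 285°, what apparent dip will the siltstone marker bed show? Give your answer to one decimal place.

Two edge vectors: Shot 1→Shot 2 = (-112, -127, -25), Shot 1→Shot 3 = (-82, -140, -0.2).
Normal n = (Shot 1→Shot 2) × (Shot 1→Shot 3) = (-3474.6, 2027.6, 5266).
So ∂z/∂x = −n_x/n_z = 0.65982 and ∂z/∂y = −n_y/n_z = −0.38504.
Unit vector along 285° is (sin 285°, cos 285°) = (-0.9659, 0.2588).
Slope in that direction = a·(-0.9659) + b·(0.2588) = −0.73699.
Apparent dip = arctan|0.73699| = 36.4° (true dip is 37.4°, so apparent ≤ true as expected).

36.4°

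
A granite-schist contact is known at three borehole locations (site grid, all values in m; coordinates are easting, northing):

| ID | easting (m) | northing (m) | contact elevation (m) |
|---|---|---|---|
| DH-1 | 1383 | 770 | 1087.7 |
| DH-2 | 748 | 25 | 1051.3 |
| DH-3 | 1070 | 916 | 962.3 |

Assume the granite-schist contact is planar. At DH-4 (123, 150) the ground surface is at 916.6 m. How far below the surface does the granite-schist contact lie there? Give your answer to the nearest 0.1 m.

80.8 m

Let the plane be z = a·easting + b·northing + c.
DH-2−DH-1: −635a − 745b = −36.4;  DH-3−DH-1: −313a + 146b = −125.4.
Solving gives a = 0.302973, b = −0.209380.
Then c = 1087.7 − a·1383 − b·770 = 829.91.
At (123, 150): z_contact = 37.27 − 31.41 + 829.91 = 835.77 m.
Depth below ground = 916.6 − 835.77 = 80.8 m.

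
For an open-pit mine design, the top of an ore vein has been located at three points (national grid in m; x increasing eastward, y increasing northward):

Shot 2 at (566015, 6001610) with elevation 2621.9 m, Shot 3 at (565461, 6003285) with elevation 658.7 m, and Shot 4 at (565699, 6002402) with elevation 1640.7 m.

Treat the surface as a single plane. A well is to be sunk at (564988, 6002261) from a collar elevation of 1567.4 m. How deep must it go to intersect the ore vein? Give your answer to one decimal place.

503.4 m

Two edge vectors: Shot 2→Shot 3 = (-554, 1675, -1963.2), Shot 2→Shot 4 = (-316, 792, -981.2).
Normal n = (Shot 2→Shot 3) × (Shot 2→Shot 4) = (-88655.6, 76786.4, 90532).
So ∂z/∂x = −n_x/n_z = 0.979273627 and ∂z/∂y = −n_y/n_z = −0.848168603.
Intercept c from Shot 2: 2621.9 − 554283.56 + 5090377.17 = 4538715.51.
At (564988, 6002261): z_contact = 553277.85 − 5090929.33 + 4538715.51 = 1064.03 m.
Depth below ground = 1567.4 − 1064.03 = 503.4 m.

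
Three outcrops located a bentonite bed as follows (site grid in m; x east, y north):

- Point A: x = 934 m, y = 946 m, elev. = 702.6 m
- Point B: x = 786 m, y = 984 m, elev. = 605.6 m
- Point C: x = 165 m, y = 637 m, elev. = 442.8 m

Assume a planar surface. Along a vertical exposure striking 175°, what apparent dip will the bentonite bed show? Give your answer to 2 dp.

Let the plane be z = a·x + b·y + c.
Point B−Point A: −148a + 38b = −97;  Point C−Point A: −769a − 309b = −259.8.
Solving gives a = 0.53160, b = −0.48220.
Unit vector along 175° is (sin 175°, cos 175°) = (0.0872, -0.9962).
Slope in that direction = a·(0.0872) + b·(-0.9962) = 0.52669.
Apparent dip = arctan|0.52669| = 27.78° (true dip is 35.7°, so apparent ≤ true as expected).

27.78°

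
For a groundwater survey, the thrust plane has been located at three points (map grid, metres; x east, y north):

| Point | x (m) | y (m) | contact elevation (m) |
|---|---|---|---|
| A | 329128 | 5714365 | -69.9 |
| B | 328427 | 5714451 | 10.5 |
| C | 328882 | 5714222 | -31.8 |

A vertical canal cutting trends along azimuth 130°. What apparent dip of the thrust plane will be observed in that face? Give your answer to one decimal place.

Let the plane be z = a·x + b·y + c.
B−A: −701a + 86b = 80.4;  C−A: −246a − 143b = 38.1.
Solving gives a = −0.12170, b = −0.05708.
Unit vector along 130° is (sin 130°, cos 130°) = (0.7660, -0.6428).
Slope in that direction = a·(0.7660) + b·(-0.6428) = −0.05653.
Apparent dip = arctan|0.05653| = 3.2° (true dip is 7.7°, so apparent ≤ true as expected).

3.2°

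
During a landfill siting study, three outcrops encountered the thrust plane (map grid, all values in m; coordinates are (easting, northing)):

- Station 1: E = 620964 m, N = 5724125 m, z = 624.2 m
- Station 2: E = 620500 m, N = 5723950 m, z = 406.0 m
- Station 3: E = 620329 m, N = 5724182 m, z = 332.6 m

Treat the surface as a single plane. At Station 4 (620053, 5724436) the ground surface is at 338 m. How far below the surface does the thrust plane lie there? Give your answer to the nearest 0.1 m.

Two edge vectors: Station 1→Station 2 = (-464, -175, -218.2), Station 1→Station 3 = (-635, 57, -291.6).
Normal n = (Station 1→Station 2) × (Station 1→Station 3) = (63467.4, 3254.6, -137573).
So ∂z/∂E = −n_x/n_z = 0.461336163 and ∂z/∂N = −n_y/n_z = 0.023657258.
Intercept c from Station 1: 624.2 − 286473.15 − 135417.10 = −421266.05.
At (620053, 5724436): z_contact = 286052.87 + 135424.46 − 421266.05 = 211.28 m.
Depth below ground = 338 − 211.28 = 126.7 m.

126.7 m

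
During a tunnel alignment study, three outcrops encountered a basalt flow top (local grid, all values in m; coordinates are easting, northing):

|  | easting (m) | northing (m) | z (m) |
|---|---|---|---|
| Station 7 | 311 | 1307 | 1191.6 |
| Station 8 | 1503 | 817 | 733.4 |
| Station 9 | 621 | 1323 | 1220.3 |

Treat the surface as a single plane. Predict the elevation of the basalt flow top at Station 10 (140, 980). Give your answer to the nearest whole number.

848 m

Two edge vectors: Station 7→Station 8 = (1192, -490, -458.2), Station 7→Station 9 = (310, 16, 28.7).
Normal n = (Station 7→Station 8) × (Station 7→Station 9) = (-6731.8, -176252.4, 170972).
So ∂z/∂easting = −n_x/n_z = 0.03937 and ∂z/∂northing = −n_y/n_z = 1.03088.
Intercept c from Station 7: 1191.6 − 12.25 − 1347.37 = −168.01.
At (140, 980): z = 5.5 + 1010.3 − 168.01 = 847.8 m.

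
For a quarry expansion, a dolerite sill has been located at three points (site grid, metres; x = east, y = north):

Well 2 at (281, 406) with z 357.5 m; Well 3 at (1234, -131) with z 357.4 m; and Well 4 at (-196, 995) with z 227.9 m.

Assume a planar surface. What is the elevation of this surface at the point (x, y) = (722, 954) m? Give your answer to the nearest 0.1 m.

Two edge vectors: Well 2→Well 3 = (953, -537, -0.1), Well 2→Well 4 = (-477, 589, -129.6).
Normal n = (Well 2→Well 3) × (Well 2→Well 4) = (69654.1, 123556.5, 305168).
So ∂z/∂x = −n_x/n_z = −0.228248 and ∂z/∂y = −n_y/n_z = −0.404880.
Intercept c from Well 2: 357.5 + 64.14 + 164.38 = 586.02.
At (722, 954): z = −164.8 − 386.3 + 586.02 = 35.0 m.

35.0 m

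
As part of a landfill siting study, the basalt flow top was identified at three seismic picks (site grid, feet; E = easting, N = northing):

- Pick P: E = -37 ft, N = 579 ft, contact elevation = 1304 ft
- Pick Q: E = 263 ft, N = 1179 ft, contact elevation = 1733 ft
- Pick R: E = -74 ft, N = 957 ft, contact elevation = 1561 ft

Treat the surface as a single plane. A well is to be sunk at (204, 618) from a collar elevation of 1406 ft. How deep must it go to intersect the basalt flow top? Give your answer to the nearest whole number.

Let the plane be z = a·E + b·N + c.
Pick Q−Pick P: 300a + 600b = 429;  Pick R−Pick P: −37a + 378b = 257.
Solving gives a = 0.05872, b = 0.68564.
Then c = 1304 − a·-37 − b·579 = 909.19.
At (204, 618): z_contact = 12.0 + 423.7 + 909.19 = 1344.9 ft.
Depth below ground = 1406 − 1344.9 = 61 ft.

61 ft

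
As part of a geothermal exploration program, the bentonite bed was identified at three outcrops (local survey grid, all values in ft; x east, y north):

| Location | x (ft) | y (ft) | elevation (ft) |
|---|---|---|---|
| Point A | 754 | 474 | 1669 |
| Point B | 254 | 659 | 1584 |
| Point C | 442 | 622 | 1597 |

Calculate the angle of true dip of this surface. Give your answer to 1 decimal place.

30.3°

Let the plane be z = a·x + b·y + c.
Point B−Point A: −500a + 185b = −85;  Point C−Point A: −312a + 148b = −72.
Solving gives a = −0.04545, b = −0.58231.
Gradient magnitude |∇z| = √(a² + b²) = √(0.00207 + 0.33908) = 0.58408.
True dip = arctan(0.58408) = 30.3°, dipping toward N (azimuth ≈ 004°).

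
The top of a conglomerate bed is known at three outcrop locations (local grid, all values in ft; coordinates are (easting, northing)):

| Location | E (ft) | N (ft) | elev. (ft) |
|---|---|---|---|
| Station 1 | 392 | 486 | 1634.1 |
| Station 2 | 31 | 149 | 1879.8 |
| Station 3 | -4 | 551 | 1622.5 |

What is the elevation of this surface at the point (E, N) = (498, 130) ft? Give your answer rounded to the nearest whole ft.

Let the plane be z = a·E + b·N + c.
Station 2−Station 1: −361a − 337b = 245.7;  Station 3−Station 1: −396a + 65b = −11.6.
Solving gives a = −0.07686, b = −0.64674.
Then c = 1634.1 − a·392 − b·486 = 1978.55.
At (498, 130): z = −38.3 − 84.1 + 1978.55 = 1856.2 ft.

1856 ft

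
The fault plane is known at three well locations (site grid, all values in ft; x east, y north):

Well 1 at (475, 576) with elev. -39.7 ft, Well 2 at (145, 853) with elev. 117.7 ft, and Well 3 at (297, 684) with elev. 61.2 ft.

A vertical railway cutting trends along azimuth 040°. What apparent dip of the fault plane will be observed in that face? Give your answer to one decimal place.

Two edge vectors: Well 1→Well 2 = (-330, 277, 157.4), Well 1→Well 3 = (-178, 108, 100.9).
Normal n = (Well 1→Well 2) × (Well 1→Well 3) = (10950.1, 5279.8, 13666).
So ∂z/∂x = −n_x/n_z = −0.80127 and ∂z/∂y = −n_y/n_z = −0.38635.
Unit vector along 040° is (sin 40°, cos 40°) = (0.6428, 0.7660).
Slope in that direction = a·(0.6428) + b·(0.7660) = −0.81100.
Apparent dip = arctan|0.81100| = 39.0° (true dip is 41.7°, so apparent ≤ true as expected).

39.0°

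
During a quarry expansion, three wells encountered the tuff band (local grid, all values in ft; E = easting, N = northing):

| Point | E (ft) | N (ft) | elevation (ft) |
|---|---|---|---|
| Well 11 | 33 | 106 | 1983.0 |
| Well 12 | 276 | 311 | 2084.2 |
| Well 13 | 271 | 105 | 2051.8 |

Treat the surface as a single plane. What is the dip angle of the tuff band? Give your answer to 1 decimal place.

18.1°

Let the plane be z = a·E + b·N + c.
Well 12−Well 11: 243a + 205b = 101.2;  Well 13−Well 11: 238a − 1b = 68.8.
Solving gives a = 0.28971, b = 0.15025.
Gradient magnitude |∇z| = √(a² + b²) = √(0.08393 + 0.02258) = 0.32635.
True dip = arctan(0.32635) = 18.1°, dipping toward WSW (azimuth ≈ 243°).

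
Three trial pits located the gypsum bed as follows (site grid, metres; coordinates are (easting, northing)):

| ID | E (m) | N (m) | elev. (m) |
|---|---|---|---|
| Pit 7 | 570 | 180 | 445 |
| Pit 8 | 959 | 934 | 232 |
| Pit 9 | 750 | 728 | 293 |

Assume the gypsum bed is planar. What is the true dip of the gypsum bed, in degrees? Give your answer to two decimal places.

15.10°

Two edge vectors: Pit 7→Pit 8 = (389, 754, -213), Pit 7→Pit 9 = (180, 548, -152).
Normal n = (Pit 7→Pit 8) × (Pit 7→Pit 9) = (2116, 20788, 77452).
So ∂z/∂E = −n_x/n_z = −0.02732 and ∂z/∂N = −n_y/n_z = −0.26840.
Gradient magnitude |∇z| = √(a² + b²) = √(0.00075 + 0.07204) = 0.26979.
True dip = arctan(0.26979) = 15.10°, dipping toward N (azimuth ≈ 006°).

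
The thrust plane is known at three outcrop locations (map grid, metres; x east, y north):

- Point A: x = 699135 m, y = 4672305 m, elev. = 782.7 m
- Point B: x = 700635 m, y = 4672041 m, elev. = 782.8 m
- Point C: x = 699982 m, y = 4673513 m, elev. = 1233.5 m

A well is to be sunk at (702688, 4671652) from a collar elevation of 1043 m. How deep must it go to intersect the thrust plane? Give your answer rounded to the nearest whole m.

269 m

Two edge vectors: Point A→Point B = (1500, -264, 0.1), Point A→Point C = (847, 1208, 450.8).
Normal n = (Point A→Point B) × (Point A→Point C) = (-119132, -676115.3, 2035608).
So ∂z/∂x = −n_x/n_z = 0.05852404 and ∂z/∂y = −n_y/n_z = 0.33214416.
Intercept c from Point A: 782.7 − 40916.20 − 1551878.80 = −1592012.30.
At (702688, 4671652): z_contact = 41124.1 + 1551661.9 − 1592012.30 = 773.7 m.
Depth below ground = 1043 − 773.7 = 269 m.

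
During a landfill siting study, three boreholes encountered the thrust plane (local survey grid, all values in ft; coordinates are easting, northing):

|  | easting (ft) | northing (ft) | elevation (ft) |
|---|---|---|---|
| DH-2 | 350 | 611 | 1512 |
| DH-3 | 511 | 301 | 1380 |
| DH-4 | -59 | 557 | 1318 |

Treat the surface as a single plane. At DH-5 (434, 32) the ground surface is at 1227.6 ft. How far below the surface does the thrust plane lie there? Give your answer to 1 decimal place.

Two edge vectors: DH-2→DH-3 = (161, -310, -132), DH-2→DH-4 = (-409, -54, -194).
Normal n = (DH-2→DH-3) × (DH-2→DH-4) = (53012, 85222, -135484).
So ∂z/∂easting = −n_x/n_z = 0.39128 and ∂z/∂northing = −n_y/n_z = 0.62902.
Intercept c from DH-2: 1512 − 136.95 − 384.33 = 990.72.
At (434, 32): z_contact = 169.81 + 20.13 + 990.72 = 1180.67 ft.
Depth below ground = 1227.6 − 1180.67 = 46.9 ft.

46.9 ft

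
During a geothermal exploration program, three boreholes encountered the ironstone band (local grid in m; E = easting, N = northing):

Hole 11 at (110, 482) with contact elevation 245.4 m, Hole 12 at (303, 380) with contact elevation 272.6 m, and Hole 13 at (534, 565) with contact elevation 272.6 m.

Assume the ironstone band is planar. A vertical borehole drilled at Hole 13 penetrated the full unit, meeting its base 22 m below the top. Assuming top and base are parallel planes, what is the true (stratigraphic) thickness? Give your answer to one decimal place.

Two edge vectors: Hole 11→Hole 12 = (193, -102, 27.2), Hole 11→Hole 13 = (424, 83, 27.2).
Normal n = (Hole 11→Hole 12) × (Hole 11→Hole 13) = (-5032, 6283.2, 59267).
So ∂z/∂E = −n_x/n_z = 0.08490 and ∂z/∂N = −n_y/n_z = −0.10602.
|∇z| = √(a²+b²) = 0.13582, so dip δ = arctan(0.13582) = 7.73°.
True thickness = vertical thickness × cos δ = 22 × cos 7.73° = 21.8 m.

21.8 m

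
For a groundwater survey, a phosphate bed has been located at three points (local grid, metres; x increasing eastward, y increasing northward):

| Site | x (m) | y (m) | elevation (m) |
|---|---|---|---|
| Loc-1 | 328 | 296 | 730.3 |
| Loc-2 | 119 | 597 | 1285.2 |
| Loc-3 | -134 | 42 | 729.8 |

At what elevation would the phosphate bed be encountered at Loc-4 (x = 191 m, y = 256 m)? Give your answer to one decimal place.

777.3 m

Two edge vectors: Loc-1→Loc-2 = (-209, 301, 554.9), Loc-1→Loc-3 = (-462, -254, -0.5).
Normal n = (Loc-1→Loc-2) × (Loc-1→Loc-3) = (140794.1, -256468.3, 192148).
So ∂z/∂x = −n_x/n_z = −0.73274 and ∂z/∂y = −n_y/n_z = 1.33474.
Intercept c from Loc-1: 730.3 + 240.34 − 395.08 = 575.55.
At (191, 256): z = −140.0 + 341.7 + 575.55 = 777.3 m.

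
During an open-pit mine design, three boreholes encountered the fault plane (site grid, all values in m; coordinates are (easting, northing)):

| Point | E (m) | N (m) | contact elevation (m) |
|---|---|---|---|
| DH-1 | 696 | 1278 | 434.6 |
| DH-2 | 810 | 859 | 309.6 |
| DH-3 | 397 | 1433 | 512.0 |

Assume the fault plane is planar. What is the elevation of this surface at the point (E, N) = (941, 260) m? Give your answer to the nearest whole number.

135 m

Let the plane be z = a·E + b·N + c.
DH-2−DH-1: 114a − 419b = −125;  DH-3−DH-1: −299a + 155b = 77.4.
Solving gives a = −0.12132, b = 0.26532.
Then c = 434.6 − a·696 − b·1278 = 179.96.
At (941, 260): z = −114.2 + 69.0 + 179.96 = 134.8 m.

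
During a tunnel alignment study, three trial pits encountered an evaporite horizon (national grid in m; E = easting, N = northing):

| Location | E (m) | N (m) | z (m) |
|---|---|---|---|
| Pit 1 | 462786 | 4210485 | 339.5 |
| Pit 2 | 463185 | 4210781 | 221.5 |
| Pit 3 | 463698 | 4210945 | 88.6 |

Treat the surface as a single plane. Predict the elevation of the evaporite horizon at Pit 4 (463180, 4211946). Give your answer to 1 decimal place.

Two edge vectors: Pit 1→Pit 2 = (399, 296, -118), Pit 1→Pit 3 = (912, 460, -250.9).
Normal n = (Pit 1→Pit 2) × (Pit 1→Pit 3) = (-19986.4, -7506.9, -86412).
So ∂z/∂E = −n_x/n_z = −0.231291950 and ∂z/∂N = −n_y/n_z = −0.086873351.
Intercept c from Pit 1: 339.5 + 107038.68 + 365778.94 = 473157.12.
At (463180, 4211946): z = −107129.8 − 365905.9 + 473157.12 = 121.4 m.

121.4 m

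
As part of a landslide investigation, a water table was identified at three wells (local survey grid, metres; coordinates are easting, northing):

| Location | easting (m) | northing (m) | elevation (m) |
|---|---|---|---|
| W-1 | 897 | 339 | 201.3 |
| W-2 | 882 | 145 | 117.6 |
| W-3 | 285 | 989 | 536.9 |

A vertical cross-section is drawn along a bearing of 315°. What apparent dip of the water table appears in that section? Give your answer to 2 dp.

Let the plane be z = a·easting + b·northing + c.
W-2−W-1: −15a − 194b = −83.7;  W-3−W-1: −612a + 650b = 335.6.
Solving gives a = −0.08329, b = 0.43788.
Unit vector along 315° is (sin 315°, cos 315°) = (-0.7071, 0.7071).
Slope in that direction = a·(-0.7071) + b·(0.7071) = 0.36853.
Apparent dip = arctan|0.36853| = 20.23° (true dip is 24.0°, so apparent ≤ true as expected).

20.23°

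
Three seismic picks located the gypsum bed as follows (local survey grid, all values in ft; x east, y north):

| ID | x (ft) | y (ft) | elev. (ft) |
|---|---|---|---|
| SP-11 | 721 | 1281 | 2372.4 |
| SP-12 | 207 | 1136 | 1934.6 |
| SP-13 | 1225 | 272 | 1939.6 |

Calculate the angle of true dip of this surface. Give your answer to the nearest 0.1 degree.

44.6°

Let the plane be z = a·x + b·y + c.
SP-12−SP-11: −514a − 145b = −437.8;  SP-13−SP-11: 504a − 1009b = −432.8.
Solving gives a = 0.64049, b = 0.74887.
Gradient magnitude |∇z| = √(a² + b²) = √(0.41023 + 0.56081) = 0.98541.
True dip = arctan(0.98541) = 44.6°, dipping toward SW (azimuth ≈ 221°).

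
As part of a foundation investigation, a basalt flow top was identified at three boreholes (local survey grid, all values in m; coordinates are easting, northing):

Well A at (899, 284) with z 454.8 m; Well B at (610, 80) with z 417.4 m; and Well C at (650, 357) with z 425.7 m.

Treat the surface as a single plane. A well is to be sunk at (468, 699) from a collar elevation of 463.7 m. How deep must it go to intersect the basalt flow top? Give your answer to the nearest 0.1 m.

Let the plane be z = a·easting + b·northing + c.
Well B−Well A: −289a − 204b = −37.4;  Well C−Well A: −249a + 73b = −29.1.
Solving gives a = 0.12055, b = 0.01256.
Then c = 454.8 − a·899 − b·284 = 342.86.
At (468, 699): z_contact = 56.42 + 8.78 + 342.86 = 408.05 m.
Depth below ground = 463.7 − 408.05 = 55.6 m.

55.6 m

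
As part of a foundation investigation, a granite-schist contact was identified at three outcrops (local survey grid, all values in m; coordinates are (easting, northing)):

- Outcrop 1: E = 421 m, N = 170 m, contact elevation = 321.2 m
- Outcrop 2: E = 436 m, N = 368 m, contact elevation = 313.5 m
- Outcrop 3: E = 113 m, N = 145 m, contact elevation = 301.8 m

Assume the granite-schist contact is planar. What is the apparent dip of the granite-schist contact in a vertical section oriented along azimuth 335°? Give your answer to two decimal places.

Two edge vectors: Outcrop 1→Outcrop 2 = (15, 198, -7.7), Outcrop 1→Outcrop 3 = (-308, -25, -19.4).
Normal n = (Outcrop 1→Outcrop 2) × (Outcrop 1→Outcrop 3) = (-4033.7, 2662.6, 60609).
So ∂z/∂E = −n_x/n_z = 0.06655 and ∂z/∂N = −n_y/n_z = −0.04393.
Unit vector along 335° is (sin 335°, cos 335°) = (-0.4226, 0.9063).
Slope in that direction = a·(-0.4226) + b·(0.9063) = −0.06794.
Apparent dip = arctan|0.06794| = 3.89° (true dip is 4.6°, so apparent ≤ true as expected).

3.89°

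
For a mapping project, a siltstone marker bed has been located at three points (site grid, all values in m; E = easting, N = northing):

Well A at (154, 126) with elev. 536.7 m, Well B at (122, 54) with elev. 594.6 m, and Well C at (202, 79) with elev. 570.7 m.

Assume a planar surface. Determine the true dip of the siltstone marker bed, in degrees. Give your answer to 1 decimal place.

Let the plane be z = a·E + b·N + c.
Well B−Well A: −32a − 72b = 57.9;  Well C−Well A: 48a − 47b = 34.
Solving gives a = −0.05510, b = −0.77968.
Gradient magnitude |∇z| = √(a² + b²) = √(0.00304 + 0.60790) = 0.78162.
True dip = arctan(0.78162) = 38.0°, dipping toward N (azimuth ≈ 004°).

38.0°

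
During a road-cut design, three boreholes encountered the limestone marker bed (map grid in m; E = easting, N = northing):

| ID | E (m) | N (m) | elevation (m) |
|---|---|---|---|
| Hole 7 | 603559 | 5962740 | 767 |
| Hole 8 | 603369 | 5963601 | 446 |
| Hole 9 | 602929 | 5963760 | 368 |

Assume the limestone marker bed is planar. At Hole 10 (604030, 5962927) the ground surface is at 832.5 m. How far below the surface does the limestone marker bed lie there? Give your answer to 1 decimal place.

111.5 m

Let the plane be z = a·E + b·N + c.
Hole 8−Hole 7: −190a + 861b = −321;  Hole 9−Hole 7: −630a + 1020b = −399.
Solving gives a = 0.046235264, b = −0.362619396.
Then c = 767 − a·603559 − b·5962740 = 2135066.47.
At (604030, 5962927): z_contact = 27927.49 − 2162272.99 + 2135066.47 = 720.97 m.
Depth below ground = 832.5 − 720.97 = 111.5 m.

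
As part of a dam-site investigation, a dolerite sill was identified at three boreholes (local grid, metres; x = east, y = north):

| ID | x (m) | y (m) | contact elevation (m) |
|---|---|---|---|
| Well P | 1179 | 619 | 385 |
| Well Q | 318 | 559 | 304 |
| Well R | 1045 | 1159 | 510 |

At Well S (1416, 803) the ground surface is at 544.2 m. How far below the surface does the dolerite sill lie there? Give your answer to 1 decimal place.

Let the plane be z = a·x + b·y + c.
Well Q−Well P: −861a − 60b = −81;  Well R−Well P: −134a + 540b = 125.
Solving gives a = 0.076621, b = 0.250495.
Then c = 385 − a·1179 − b·619 = 139.61.
At (1416, 803): z_contact = 108.49 + 201.15 + 139.61 = 449.25 m.
Depth below ground = 544.2 − 449.25 = 94.9 m.

94.9 m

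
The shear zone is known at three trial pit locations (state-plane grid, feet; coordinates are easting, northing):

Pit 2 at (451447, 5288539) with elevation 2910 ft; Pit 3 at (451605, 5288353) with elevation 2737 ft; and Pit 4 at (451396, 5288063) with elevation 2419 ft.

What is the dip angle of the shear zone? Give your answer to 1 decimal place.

Two edge vectors: Pit 2→Pit 3 = (158, -186, -173), Pit 2→Pit 4 = (-51, -476, -491).
Normal n = (Pit 2→Pit 3) × (Pit 2→Pit 4) = (8978, 86401, -84694).
So ∂z/∂easting = −n_x/n_z = 0.10601 and ∂z/∂northing = −n_y/n_z = 1.02015.
Gradient magnitude |∇z| = √(a² + b²) = √(0.01124 + 1.04072) = 1.02565.
True dip = arctan(1.02565) = 45.7°, dipping toward S (azimuth ≈ 186°).

45.7°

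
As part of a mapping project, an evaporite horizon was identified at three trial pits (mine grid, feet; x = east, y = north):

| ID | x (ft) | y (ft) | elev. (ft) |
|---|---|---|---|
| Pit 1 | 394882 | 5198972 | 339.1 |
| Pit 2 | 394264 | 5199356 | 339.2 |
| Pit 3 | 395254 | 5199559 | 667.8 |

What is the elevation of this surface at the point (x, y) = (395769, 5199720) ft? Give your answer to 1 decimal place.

Two edge vectors: Pit 1→Pit 2 = (-618, 384, 0.1), Pit 1→Pit 3 = (372, 587, 328.7).
Normal n = (Pit 1→Pit 2) × (Pit 1→Pit 3) = (126162.1, 203173.8, -505614).
So ∂z/∂x = −n_x/n_z = 0.249522561 and ∂z/∂y = −n_y/n_z = 0.401835788.
Intercept c from Pit 1: 339.1 − 98531.97 − 2089133.01 = −2187325.88.
At (395769, 5199720): z = 98753.3 + 2089433.6 − 2187325.88 = 861.0 ft.

861.0 ft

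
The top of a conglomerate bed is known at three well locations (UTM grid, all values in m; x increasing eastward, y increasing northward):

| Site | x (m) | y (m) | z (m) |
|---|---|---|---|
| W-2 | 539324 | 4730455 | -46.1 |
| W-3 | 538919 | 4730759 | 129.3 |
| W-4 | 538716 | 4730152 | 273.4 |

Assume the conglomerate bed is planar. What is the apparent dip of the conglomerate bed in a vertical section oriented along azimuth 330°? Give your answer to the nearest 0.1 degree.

10.2°

Two edge vectors: W-2→W-3 = (-405, 304, 175.4), W-2→W-4 = (-608, -303, 319.5).
Normal n = (W-2→W-3) × (W-2→W-4) = (150274.2, 22754.3, 307547).
So ∂z/∂x = −n_x/n_z = −0.48862 and ∂z/∂y = −n_y/n_z = −0.07399.
Unit vector along 330° is (sin 330°, cos 330°) = (-0.5000, 0.8660).
Slope in that direction = a·(-0.5000) + b·(0.8660) = 0.18024.
Apparent dip = arctan|0.18024| = 10.2° (true dip is 26.3°, so apparent ≤ true as expected).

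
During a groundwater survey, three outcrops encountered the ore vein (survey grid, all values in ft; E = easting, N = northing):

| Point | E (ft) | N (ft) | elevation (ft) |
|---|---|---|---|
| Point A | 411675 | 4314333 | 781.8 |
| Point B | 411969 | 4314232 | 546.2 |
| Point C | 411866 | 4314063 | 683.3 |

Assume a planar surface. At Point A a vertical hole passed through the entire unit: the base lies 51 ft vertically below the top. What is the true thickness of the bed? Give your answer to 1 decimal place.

Two edge vectors: Point A→Point B = (294, -101, -235.6), Point A→Point C = (191, -270, -98.5).
Normal n = (Point A→Point B) × (Point A→Point C) = (-53663.5, -16040.6, -60089).
So ∂z/∂E = −n_x/n_z = −0.89307 and ∂z/∂N = −n_y/n_z = −0.26695.
|∇z| = √(a²+b²) = 0.93211, so dip δ = arctan(0.93211) = 42.99°.
True thickness = vertical thickness × cos δ = 51 × cos 42.99° = 37.3 ft.

37.3 ft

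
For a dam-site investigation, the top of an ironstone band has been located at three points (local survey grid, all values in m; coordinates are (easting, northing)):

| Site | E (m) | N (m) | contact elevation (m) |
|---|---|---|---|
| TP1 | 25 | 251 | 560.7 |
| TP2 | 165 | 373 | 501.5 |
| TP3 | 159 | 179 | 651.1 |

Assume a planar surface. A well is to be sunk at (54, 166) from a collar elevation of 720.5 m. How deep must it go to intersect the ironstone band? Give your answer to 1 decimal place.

Let the plane be z = a·E + b·N + c.
TP2−TP1: 140a + 122b = −59.2;  TP3−TP1: 134a − 72b = 90.4.
Solving gives a = 0.25603, b = −0.77905.
Then c = 560.7 − a·25 − b·251 = 749.84.
At (54, 166): z_contact = 13.83 − 129.32 + 749.84 = 634.34 m.
Depth below ground = 720.5 − 634.34 = 86.2 m.

86.2 m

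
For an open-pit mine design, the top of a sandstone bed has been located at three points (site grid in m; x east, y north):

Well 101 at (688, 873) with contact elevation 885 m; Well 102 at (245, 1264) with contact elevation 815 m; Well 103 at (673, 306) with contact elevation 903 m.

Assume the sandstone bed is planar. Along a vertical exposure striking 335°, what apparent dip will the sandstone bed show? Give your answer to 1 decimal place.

4.9°

Let the plane be z = a·x + b·y + c.
Well 102−Well 101: −443a + 391b = −70;  Well 103−Well 101: −15a − 567b = 18.
Solving gives a = 0.12703, b = −0.03511.
Unit vector along 335° is (sin 335°, cos 335°) = (-0.4226, 0.9063).
Slope in that direction = a·(-0.4226) + b·(0.9063) = −0.08550.
Apparent dip = arctan|0.08550| = 4.9° (true dip is 7.5°, so apparent ≤ true as expected).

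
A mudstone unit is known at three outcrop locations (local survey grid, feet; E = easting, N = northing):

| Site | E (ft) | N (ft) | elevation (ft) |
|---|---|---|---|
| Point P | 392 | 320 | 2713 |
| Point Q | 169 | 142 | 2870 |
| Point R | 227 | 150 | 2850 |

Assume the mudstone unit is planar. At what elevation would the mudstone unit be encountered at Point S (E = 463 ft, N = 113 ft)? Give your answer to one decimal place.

2806.5 ft

Two edge vectors: Point P→Point Q = (-223, -178, 157), Point P→Point R = (-165, -170, 137).
Normal n = (Point P→Point Q) × (Point P→Point R) = (2304, 4646, 8540).
So ∂z/∂E = −n_x/n_z = −0.26979 and ∂z/∂N = −n_y/n_z = −0.54403.
Intercept c from Point P: 2713 + 105.76 + 174.09 = 2992.85.
At (463, 113): z = −124.9 − 61.5 + 2992.85 = 2806.5 ft.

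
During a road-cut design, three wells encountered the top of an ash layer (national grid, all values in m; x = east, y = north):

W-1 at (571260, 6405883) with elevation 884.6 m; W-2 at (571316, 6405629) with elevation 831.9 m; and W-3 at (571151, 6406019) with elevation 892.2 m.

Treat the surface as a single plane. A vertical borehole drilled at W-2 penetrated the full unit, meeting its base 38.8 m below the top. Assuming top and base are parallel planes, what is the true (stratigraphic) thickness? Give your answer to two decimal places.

Two edge vectors: W-1→W-2 = (56, -254, -52.7), W-1→W-3 = (-109, 136, 7.6).
Normal n = (W-1→W-2) × (W-1→W-3) = (5236.8, 5318.7, -20070).
So ∂z/∂x = −n_x/n_z = 0.26093 and ∂z/∂y = −n_y/n_z = 0.26501.
|∇z| = √(a²+b²) = 0.37190, so dip δ = arctan(0.37190) = 20.40°.
True thickness = vertical thickness × cos δ = 38.8 × cos 20.40° = 36.37 m.

36.37 m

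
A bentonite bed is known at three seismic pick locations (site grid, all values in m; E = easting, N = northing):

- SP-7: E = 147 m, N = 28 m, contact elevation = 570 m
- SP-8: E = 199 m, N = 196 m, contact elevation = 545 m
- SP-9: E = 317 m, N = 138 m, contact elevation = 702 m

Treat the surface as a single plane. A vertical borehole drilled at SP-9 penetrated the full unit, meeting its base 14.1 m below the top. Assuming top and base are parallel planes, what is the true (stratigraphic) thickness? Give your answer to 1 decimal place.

Two edge vectors: SP-7→SP-8 = (52, 168, -25), SP-7→SP-9 = (170, 110, 132).
Normal n = (SP-7→SP-8) × (SP-7→SP-9) = (24926, -11114, -22840).
So ∂z/∂E = −n_x/n_z = 1.09133 and ∂z/∂N = −n_y/n_z = −0.48660.
|∇z| = √(a²+b²) = 1.19490, so dip δ = arctan(1.19490) = 50.07°.
True thickness = vertical thickness × cos δ = 14.1 × cos 50.07° = 9.0 m.

9.0 m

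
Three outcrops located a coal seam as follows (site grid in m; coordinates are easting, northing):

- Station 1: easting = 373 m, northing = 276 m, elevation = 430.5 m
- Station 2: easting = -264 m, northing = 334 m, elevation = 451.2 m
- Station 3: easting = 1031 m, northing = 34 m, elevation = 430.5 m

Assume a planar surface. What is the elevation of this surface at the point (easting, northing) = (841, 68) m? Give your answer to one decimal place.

Let the plane be z = a·easting + b·northing + c.
Station 2−Station 1: −637a + 58b = 20.7;  Station 3−Station 1: 658a − 242b = 0.
Solving gives a = −0.043188, b = −0.117429.
Then c = 430.5 − a·373 − b·276 = 479.02.
At (841, 68): z = −36.3 − 8.0 + 479.02 = 434.7 m.

434.7 m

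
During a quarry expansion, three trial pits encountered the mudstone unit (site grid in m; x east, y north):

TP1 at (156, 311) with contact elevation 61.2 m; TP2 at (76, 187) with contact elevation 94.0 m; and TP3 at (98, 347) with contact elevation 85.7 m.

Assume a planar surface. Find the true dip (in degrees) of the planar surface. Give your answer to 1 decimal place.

22.7°

Let the plane be z = a·x + b·y + c.
TP2−TP1: −80a − 124b = 32.8;  TP3−TP1: −58a + 36b = 24.5.
Solving gives a = −0.41886, b = 0.00572.
Gradient magnitude |∇z| = √(a² + b²) = √(0.17545 + 0.00003) = 0.41890.
True dip = arctan(0.41890) = 22.7°, dipping toward E (azimuth ≈ 091°).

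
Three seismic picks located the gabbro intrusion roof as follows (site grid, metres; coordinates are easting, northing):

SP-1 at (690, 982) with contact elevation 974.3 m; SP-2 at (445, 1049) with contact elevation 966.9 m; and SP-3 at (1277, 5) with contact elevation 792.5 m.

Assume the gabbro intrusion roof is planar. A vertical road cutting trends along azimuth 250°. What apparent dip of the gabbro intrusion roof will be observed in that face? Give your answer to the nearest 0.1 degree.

9.9°

Let the plane be z = a·easting + b·northing + c.
SP-2−SP-1: −245a + 67b = −7.4;  SP-3−SP-1: 587a − 977b = −181.8.
Solving gives a = 0.09703, b = 0.24438.
Unit vector along 250° is (sin 250°, cos 250°) = (-0.9397, -0.3420).
Slope in that direction = a·(-0.9397) + b·(-0.3420) = −0.17477.
Apparent dip = arctan|0.17477| = 9.9° (true dip is 14.7°, so apparent ≤ true as expected).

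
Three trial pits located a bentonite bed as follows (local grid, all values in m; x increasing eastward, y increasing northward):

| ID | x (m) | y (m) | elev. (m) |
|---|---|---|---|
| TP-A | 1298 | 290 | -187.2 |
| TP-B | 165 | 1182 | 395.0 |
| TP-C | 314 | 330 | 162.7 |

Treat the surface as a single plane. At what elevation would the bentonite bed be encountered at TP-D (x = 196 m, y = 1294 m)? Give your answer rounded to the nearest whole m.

408 m

Two edge vectors: TP-A→TP-B = (-1133, 892, 582.2), TP-A→TP-C = (-984, 40, 349.9).
Normal n = (TP-A→TP-B) × (TP-A→TP-C) = (288822.8, -176448.1, 832408).
So ∂z/∂x = −n_x/n_z = −0.34697 and ∂z/∂y = −n_y/n_z = 0.21197.
Intercept c from TP-A: -187.2 + 450.37 − 61.47 = 201.70.
At (196, 1294): z = −68.0 + 274.3 + 201.70 = 408.0 m.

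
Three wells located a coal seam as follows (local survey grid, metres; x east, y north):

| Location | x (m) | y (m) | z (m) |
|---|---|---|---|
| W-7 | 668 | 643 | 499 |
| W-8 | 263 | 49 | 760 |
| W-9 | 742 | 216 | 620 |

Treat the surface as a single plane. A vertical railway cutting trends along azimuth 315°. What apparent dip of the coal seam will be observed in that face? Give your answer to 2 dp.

5.35°

Two edge vectors: W-7→W-8 = (-405, -594, 261), W-7→W-9 = (74, -427, 121).
Normal n = (W-7→W-8) × (W-7→W-9) = (39573, 68319, 216891).
So ∂z/∂x = −n_x/n_z = −0.18246 and ∂z/∂y = −n_y/n_z = −0.31499.
Unit vector along 315° is (sin 315°, cos 315°) = (-0.7071, 0.7071).
Slope in that direction = a·(-0.7071) + b·(0.7071) = −0.09372.
Apparent dip = arctan|0.09372| = 5.35° (true dip is 20.0°, so apparent ≤ true as expected).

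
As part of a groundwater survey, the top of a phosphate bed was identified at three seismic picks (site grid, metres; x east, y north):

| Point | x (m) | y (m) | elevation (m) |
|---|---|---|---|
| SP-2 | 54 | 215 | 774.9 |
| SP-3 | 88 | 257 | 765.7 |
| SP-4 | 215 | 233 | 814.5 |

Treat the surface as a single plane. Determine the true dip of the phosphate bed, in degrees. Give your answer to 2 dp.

28.70°

Two edge vectors: SP-2→SP-3 = (34, 42, -9.2), SP-2→SP-4 = (161, 18, 39.6).
Normal n = (SP-2→SP-3) × (SP-2→SP-4) = (1828.8, -2827.6, -6150).
So ∂z/∂x = −n_x/n_z = 0.29737 and ∂z/∂y = −n_y/n_z = −0.45977.
Gradient magnitude |∇z| = √(a² + b²) = √(0.08843 + 0.21139) = 0.54756.
True dip = arctan(0.54756) = 28.70°, dipping toward NNW (azimuth ≈ 327°).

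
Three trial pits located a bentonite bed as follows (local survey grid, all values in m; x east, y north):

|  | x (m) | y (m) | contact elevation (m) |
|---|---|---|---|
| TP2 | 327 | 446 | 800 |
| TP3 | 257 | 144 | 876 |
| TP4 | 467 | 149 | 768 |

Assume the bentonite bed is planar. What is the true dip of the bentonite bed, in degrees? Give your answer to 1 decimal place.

27.8°

Two edge vectors: TP2→TP3 = (-70, -302, 76), TP2→TP4 = (140, -297, -32).
Normal n = (TP2→TP3) × (TP2→TP4) = (32236, 8400, 63070).
So ∂z/∂x = −n_x/n_z = −0.51111 and ∂z/∂y = −n_y/n_z = −0.13319.
Gradient magnitude |∇z| = √(a² + b²) = √(0.26124 + 0.01774) = 0.52818.
True dip = arctan(0.52818) = 27.8°, dipping toward ENE (azimuth ≈ 075°).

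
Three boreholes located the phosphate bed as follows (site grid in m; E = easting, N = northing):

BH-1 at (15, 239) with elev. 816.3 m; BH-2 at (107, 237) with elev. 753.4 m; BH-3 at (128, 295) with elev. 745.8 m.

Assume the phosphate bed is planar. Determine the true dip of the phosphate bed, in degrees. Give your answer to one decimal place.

34.6°

Let the plane be z = a·E + b·N + c.
BH-2−BH-1: 92a − 2b = −62.9;  BH-3−BH-1: 113a + 56b = −70.5.
Solving gives a = −0.68118, b = 0.11560.
Gradient magnitude |∇z| = √(a² + b²) = √(0.46401 + 0.01336) = 0.69092.
True dip = arctan(0.69092) = 34.6°, dipping toward E (azimuth ≈ 100°).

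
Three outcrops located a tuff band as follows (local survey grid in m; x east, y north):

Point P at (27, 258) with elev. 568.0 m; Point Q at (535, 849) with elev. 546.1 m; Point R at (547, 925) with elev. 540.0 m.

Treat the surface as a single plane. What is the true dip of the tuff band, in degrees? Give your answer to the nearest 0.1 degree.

6.2°

Let the plane be z = a·x + b·y + c.
Point Q−Point P: 508a + 591b = −21.9;  Point R−Point P: 520a + 667b = −28.
Solving gives a = 0.06158, b = −0.08999.
Gradient magnitude |∇z| = √(a² + b²) = √(0.00379 + 0.00810) = 0.10904.
True dip = arctan(0.10904) = 6.2°, dipping toward NW (azimuth ≈ 326°).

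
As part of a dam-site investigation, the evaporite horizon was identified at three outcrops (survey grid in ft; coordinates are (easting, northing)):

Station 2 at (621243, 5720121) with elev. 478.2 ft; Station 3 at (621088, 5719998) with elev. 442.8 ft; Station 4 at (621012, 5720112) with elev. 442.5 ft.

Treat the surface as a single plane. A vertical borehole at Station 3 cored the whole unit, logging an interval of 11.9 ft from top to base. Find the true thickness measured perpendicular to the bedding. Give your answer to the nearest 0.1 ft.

Let the plane be z = a·E + b·N + c.
Station 3−Station 2: −155a − 123b = −35.4;  Station 4−Station 2: −231a − 9b = −35.7.
Solving gives a = 0.15073, b = 0.09786.
|∇z| = √(a²+b²) = 0.17971, so dip δ = arctan(0.17971) = 10.19°.
True thickness = vertical thickness × cos δ = 11.9 × cos 10.19° = 11.7 ft.

11.7 ft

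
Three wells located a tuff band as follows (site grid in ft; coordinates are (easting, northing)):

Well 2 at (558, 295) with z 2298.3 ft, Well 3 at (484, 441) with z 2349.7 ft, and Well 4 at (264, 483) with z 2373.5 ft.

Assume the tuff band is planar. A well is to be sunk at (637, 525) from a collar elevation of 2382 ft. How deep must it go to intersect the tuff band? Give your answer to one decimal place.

11.6 ft

Let the plane be z = a·E + b·N + c.
Well 3−Well 2: −74a + 146b = 51.4;  Well 4−Well 2: −294a + 188b = 75.2.
Solving gives a = −0.04536, b = 0.32906.
Then c = 2298.3 − a·558 − b·295 = 2226.54.
At (637, 525): z_contact = −28.89 + 172.76 + 2226.54 = 2370.40 ft.
Depth below ground = 2382 − 2370.40 = 11.6 ft.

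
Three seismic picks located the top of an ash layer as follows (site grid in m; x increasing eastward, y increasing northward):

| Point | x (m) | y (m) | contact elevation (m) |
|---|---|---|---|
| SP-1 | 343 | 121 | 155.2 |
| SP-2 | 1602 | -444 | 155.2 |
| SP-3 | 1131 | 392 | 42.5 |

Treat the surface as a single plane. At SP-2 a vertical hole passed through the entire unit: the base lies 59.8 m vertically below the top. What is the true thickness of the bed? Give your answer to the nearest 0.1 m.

58.7 m

Let the plane be z = a·x + b·y + c.
SP-2−SP-1: 1259a − 565b = 0;  SP-3−SP-1: 788a + 271b = −112.7.
Solving gives a = −0.08097, b = −0.18043.
|∇z| = √(a²+b²) = 0.19776, so dip δ = arctan(0.19776) = 11.19°.
True thickness = vertical thickness × cos δ = 59.8 × cos 11.19° = 58.7 m.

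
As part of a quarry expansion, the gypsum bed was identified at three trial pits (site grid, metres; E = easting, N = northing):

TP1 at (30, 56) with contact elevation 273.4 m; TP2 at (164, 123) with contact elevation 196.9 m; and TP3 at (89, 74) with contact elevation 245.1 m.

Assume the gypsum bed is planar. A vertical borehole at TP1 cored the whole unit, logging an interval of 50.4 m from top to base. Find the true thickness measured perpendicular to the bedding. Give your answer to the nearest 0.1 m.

Two edge vectors: TP1→TP2 = (134, 67, -76.5), TP1→TP3 = (59, 18, -28.3).
Normal n = (TP1→TP2) × (TP1→TP3) = (-519.1, -721.3, -1541).
So ∂z/∂E = −n_x/n_z = −0.33686 and ∂z/∂N = −n_y/n_z = −0.46807.
|∇z| = √(a²+b²) = 0.57669, so dip δ = arctan(0.57669) = 29.97°.
True thickness = vertical thickness × cos δ = 50.4 × cos 29.97° = 43.7 m.

43.7 m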